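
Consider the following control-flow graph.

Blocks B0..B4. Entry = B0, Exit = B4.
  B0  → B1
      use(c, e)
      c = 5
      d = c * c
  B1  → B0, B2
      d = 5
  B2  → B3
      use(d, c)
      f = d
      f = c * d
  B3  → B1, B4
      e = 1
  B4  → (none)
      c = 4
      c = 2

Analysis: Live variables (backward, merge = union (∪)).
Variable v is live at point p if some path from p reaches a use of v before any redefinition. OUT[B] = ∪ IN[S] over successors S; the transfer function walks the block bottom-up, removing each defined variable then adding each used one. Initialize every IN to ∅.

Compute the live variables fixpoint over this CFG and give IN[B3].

Converged values:
  B0:  IN={c, e}  OUT={c, e}
  B1:  IN={c, e}  OUT={c, d, e}
  B2:  IN={c, d}  OUT={c}
  B3:  IN={c}  OUT={c, e}
  B4:  IN={}  OUT={}

Merge at B3: OUT[B3] = IN[B1] ⊔ IN[B4] = {c, e}
Applying B3's transfer function to that OUT value gives IN[B3] (row B3 above).

Answer: {c}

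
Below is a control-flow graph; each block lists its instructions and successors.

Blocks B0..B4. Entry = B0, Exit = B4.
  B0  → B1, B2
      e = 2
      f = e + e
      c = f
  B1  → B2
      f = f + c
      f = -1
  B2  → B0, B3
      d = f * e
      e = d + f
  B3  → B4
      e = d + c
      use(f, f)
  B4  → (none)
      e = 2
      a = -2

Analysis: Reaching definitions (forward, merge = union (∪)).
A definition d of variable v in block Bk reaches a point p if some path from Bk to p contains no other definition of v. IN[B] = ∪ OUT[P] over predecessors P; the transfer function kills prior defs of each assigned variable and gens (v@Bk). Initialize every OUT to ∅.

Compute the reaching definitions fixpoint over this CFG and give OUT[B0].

Answer: {c@B0, d@B2, e@B0, f@B0}

Working:
Fixpoint table:
  B0:  IN={c@B0, d@B2, e@B2, f@B0, f@B1}  OUT={c@B0, d@B2, e@B0, f@B0}
  B1:  IN={c@B0, d@B2, e@B0, f@B0}  OUT={c@B0, d@B2, e@B0, f@B1}
  B2:  IN={c@B0, d@B2, e@B0, f@B0, f@B1}  OUT={c@B0, d@B2, e@B2, f@B0, f@B1}
  B3:  IN={c@B0, d@B2, e@B2, f@B0, f@B1}  OUT={c@B0, d@B2, e@B3, f@B0, f@B1}
  B4:  IN={c@B0, d@B2, e@B3, f@B0, f@B1}  OUT={a@B4, c@B0, d@B2, e@B4, f@B0, f@B1}

Merge at B0 (entry node, so the boundary value {} is joined with the incoming edge(s)): IN[B0] = {} ⊔ OUT[B2] = {c@B0, d@B2, e@B2, f@B0, f@B1}
Applying B0's transfer function to that IN value gives OUT[B0] (row B0 above).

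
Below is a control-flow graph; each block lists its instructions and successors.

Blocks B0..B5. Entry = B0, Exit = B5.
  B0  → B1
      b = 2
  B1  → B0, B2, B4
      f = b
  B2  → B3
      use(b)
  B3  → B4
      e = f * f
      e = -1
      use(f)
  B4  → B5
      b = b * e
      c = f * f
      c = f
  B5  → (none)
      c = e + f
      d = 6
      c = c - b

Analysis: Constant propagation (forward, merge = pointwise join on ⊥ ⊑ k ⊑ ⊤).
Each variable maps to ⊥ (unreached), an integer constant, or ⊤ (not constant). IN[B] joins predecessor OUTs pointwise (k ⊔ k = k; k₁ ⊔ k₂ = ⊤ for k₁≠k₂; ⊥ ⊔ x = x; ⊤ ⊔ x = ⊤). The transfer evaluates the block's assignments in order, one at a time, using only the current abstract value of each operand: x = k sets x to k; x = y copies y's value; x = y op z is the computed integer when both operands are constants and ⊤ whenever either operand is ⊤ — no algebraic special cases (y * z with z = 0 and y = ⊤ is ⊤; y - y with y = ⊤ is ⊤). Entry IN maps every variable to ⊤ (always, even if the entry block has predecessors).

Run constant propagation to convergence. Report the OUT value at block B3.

Answer: {a: ⊤, b: 2, c: ⊤, d: ⊤, e: -1, f: 2}

Trace:
Fixpoint table:
  B0:   IN=(all ⊤)   OUT={b:2; rest ⊤}
  B1:   IN={b:2; rest ⊤}   OUT={b:2, f:2; rest ⊤}
  B2:   IN={b:2, f:2; rest ⊤}   OUT={b:2, f:2; rest ⊤}
  B3:   IN={b:2, f:2; rest ⊤}   OUT={b:2, e:-1, f:2; rest ⊤}
  B4:   IN={b:2, f:2; rest ⊤}   OUT={c:2, f:2; rest ⊤}
  B5:   IN={c:2, f:2; rest ⊤}   OUT={d:6, f:2; rest ⊤}

Merge at B3: IN[B3] = OUT[B2] = {a: ⊤, b: 2, c: ⊤, d: ⊤, e: ⊤, f: 2}
Applying B3's transfer function to that IN value gives OUT[B3] (row B3 above).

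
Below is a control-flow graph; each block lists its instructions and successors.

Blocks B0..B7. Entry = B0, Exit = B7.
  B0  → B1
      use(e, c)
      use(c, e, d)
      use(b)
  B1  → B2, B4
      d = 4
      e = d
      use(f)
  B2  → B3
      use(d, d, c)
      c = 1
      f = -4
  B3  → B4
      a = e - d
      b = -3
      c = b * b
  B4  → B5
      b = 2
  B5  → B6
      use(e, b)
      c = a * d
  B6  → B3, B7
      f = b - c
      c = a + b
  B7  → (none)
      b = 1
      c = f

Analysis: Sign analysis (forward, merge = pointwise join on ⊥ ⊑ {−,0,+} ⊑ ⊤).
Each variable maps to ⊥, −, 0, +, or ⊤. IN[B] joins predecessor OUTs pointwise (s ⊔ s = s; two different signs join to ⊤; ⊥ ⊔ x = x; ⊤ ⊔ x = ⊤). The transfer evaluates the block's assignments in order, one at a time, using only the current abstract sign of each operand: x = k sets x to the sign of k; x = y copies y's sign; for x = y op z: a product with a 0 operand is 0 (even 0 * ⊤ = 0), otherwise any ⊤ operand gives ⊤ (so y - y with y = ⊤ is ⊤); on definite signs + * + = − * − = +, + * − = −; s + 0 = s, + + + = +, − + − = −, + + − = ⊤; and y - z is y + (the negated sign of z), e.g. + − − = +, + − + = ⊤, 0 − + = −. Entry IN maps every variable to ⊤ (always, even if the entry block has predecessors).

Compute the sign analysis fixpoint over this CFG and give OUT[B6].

Answer: {a: ⊤, b: +, c: ⊤, d: +, e: +, f: ⊤}

Derivation:
Per-block solution:
  B0:   IN=(all ⊤)   OUT=(all ⊤)
  B1:   IN=(all ⊤)   OUT={d:+, e:+; rest ⊤}
  B2:   IN={d:+, e:+; rest ⊤}   OUT={c:+, d:+, e:+, f:-; rest ⊤}
  B3:   IN={d:+, e:+; rest ⊤}   OUT={b:-, c:+, d:+, e:+; rest ⊤}
  B4:   IN={d:+, e:+; rest ⊤}   OUT={b:+, d:+, e:+; rest ⊤}
  B5:   IN={b:+, d:+, e:+; rest ⊤}   OUT={b:+, d:+, e:+; rest ⊤}
  B6:   IN={b:+, d:+, e:+; rest ⊤}   OUT={b:+, d:+, e:+; rest ⊤}
  B7:   IN={b:+, d:+, e:+; rest ⊤}   OUT={b:+, d:+, e:+; rest ⊤}

Merge at B6: IN[B6] = OUT[B5] = {a: ⊤, b: +, c: ⊤, d: +, e: +, f: ⊤}
Applying B6's transfer function to that IN value gives OUT[B6] (row B6 above).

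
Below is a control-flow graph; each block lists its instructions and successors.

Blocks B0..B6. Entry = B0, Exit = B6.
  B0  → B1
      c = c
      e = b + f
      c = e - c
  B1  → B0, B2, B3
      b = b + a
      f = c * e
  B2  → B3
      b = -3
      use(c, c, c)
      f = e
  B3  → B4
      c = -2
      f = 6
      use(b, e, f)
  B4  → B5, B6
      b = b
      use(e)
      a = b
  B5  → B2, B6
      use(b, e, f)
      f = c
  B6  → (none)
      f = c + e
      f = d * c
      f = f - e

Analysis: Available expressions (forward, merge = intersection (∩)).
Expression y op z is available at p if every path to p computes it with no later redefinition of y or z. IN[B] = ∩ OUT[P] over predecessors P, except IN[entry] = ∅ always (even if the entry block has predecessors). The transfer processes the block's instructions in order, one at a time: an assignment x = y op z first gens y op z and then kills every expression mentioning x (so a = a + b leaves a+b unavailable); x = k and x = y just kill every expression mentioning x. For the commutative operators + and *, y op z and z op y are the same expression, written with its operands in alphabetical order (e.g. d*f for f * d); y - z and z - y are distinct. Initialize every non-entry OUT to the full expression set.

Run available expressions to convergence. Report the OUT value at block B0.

Answer: {b+f}

Working:
Per-block solution:
  B0:   IN={}   OUT={b+f}
  B1:   IN={b+f}   OUT={c*e}
  B2:   IN={}   OUT={}
  B3:   IN={}   OUT={}
  B4:   IN={}   OUT={}
  B5:   IN={}   OUT={}
  B6:   IN={}   OUT={c*d, c+e}

Merge at B0 (entry node, so the boundary value {} is joined with the incoming edge(s)): IN[B0] = {} ∩ OUT[B1] = {}
Applying B0's transfer function to that IN value gives OUT[B0] (row B0 above).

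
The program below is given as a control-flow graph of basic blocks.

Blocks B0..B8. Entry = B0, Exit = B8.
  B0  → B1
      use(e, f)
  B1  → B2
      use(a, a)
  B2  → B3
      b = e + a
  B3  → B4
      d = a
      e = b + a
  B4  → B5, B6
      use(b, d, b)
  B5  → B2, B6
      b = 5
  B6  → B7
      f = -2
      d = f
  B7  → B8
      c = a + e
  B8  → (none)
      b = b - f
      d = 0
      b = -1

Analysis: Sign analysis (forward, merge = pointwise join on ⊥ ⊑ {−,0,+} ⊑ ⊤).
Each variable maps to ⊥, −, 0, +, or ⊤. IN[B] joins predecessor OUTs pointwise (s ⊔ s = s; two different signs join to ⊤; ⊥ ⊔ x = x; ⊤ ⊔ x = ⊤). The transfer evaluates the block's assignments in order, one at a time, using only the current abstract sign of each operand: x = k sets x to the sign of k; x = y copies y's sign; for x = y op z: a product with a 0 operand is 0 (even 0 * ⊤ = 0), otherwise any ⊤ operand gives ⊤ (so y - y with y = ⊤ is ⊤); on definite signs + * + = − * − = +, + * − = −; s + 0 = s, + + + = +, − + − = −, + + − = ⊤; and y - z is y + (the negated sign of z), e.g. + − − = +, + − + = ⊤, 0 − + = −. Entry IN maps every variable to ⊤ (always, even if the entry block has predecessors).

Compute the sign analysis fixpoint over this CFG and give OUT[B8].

Answer: {a: ⊤, b: -, c: ⊤, d: 0, e: ⊤, f: -}

Trace:
Per-block solution:
  B0:  IN=(all ⊤)  OUT=(all ⊤)
  B1:  IN=(all ⊤)  OUT=(all ⊤)
  B2:  IN=(all ⊤)  OUT=(all ⊤)
  B3:  IN=(all ⊤)  OUT=(all ⊤)
  B4:  IN=(all ⊤)  OUT=(all ⊤)
  B5:  IN=(all ⊤)  OUT={b:+; rest ⊤}
  B6:  IN=(all ⊤)  OUT={d:-, f:-; rest ⊤}
  B7:  IN={d:-, f:-; rest ⊤}  OUT={d:-, f:-; rest ⊤}
  B8:  IN={d:-, f:-; rest ⊤}  OUT={b:-, d:0, f:-; rest ⊤}

Merge at B8: IN[B8] = OUT[B7] = {a: ⊤, b: ⊤, c: ⊤, d: -, e: ⊤, f: -}
Applying B8's transfer function to that IN value gives OUT[B8] (row B8 above).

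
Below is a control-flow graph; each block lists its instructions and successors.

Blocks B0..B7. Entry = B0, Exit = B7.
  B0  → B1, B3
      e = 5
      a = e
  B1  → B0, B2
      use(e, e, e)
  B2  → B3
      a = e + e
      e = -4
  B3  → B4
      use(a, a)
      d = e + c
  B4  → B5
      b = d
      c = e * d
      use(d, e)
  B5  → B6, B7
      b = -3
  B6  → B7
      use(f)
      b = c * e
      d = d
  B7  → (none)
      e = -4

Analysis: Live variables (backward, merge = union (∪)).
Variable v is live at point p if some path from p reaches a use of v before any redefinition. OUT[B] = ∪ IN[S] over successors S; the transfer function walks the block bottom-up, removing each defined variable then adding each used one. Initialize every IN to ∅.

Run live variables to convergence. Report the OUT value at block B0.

Answer: {a, c, e, f}

Trace:
Fixpoint table:
  B0: | IN={c, f} | OUT={a, c, e, f}
  B1: | IN={c, e, f} | OUT={c, e, f}
  B2: | IN={c, e, f} | OUT={a, c, e, f}
  B3: | IN={a, c, e, f} | OUT={d, e, f}
  B4: | IN={d, e, f} | OUT={c, d, e, f}
  B5: | IN={c, d, e, f} | OUT={c, d, e, f}
  B6: | IN={c, d, e, f} | OUT={}
  B7: | IN={} | OUT={}

Merge at B0: OUT[B0] = IN[B1] ⊔ IN[B3] = {a, c, e, f}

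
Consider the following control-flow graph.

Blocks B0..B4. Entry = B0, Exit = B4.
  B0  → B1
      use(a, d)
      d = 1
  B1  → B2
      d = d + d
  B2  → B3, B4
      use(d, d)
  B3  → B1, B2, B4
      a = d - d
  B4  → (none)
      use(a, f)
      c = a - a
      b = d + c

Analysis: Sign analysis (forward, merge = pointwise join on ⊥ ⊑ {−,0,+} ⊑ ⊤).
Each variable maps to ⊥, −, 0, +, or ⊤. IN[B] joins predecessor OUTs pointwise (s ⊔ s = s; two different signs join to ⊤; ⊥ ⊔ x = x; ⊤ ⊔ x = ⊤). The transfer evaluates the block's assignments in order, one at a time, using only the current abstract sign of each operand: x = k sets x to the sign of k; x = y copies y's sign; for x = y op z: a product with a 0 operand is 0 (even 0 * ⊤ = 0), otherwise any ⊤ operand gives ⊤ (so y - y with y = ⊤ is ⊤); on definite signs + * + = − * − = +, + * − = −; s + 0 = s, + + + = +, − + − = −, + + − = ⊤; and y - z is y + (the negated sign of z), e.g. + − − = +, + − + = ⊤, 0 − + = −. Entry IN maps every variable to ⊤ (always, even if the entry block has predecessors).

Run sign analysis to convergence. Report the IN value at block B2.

Answer: {a: ⊤, b: ⊤, c: ⊤, d: +, e: ⊤, f: ⊤}

Trace:
Fixpoint table:
  B0: | IN=(all ⊤) | OUT={d:+; rest ⊤}
  B1: | IN={d:+; rest ⊤} | OUT={d:+; rest ⊤}
  B2: | IN={d:+; rest ⊤} | OUT={d:+; rest ⊤}
  B3: | IN={d:+; rest ⊤} | OUT={d:+; rest ⊤}
  B4: | IN={d:+; rest ⊤} | OUT={d:+; rest ⊤}

Merge at B2: IN[B2] = OUT[B1] ⊔ OUT[B3] = {a: ⊤, b: ⊤, c: ⊤, d: +, e: ⊤, f: ⊤}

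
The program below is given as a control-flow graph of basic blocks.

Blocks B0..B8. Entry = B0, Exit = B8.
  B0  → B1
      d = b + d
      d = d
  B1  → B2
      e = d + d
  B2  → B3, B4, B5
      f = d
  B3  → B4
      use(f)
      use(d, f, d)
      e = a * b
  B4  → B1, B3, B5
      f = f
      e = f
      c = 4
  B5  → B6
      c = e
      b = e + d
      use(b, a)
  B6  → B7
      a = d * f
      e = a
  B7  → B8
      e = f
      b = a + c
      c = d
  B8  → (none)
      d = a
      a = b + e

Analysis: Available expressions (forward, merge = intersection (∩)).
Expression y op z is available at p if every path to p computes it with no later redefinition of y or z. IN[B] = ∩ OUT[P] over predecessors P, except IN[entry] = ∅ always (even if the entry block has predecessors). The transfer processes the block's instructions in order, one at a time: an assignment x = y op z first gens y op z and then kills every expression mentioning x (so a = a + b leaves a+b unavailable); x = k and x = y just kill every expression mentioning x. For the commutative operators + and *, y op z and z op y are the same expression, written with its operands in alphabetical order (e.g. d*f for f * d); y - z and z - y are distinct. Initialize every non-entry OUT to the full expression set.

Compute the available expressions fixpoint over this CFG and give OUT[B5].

Answer: {d+d, d+e}

Derivation:
Per-block solution:
  B0:   IN={}   OUT={}
  B1:   IN={}   OUT={d+d}
  B2:   IN={d+d}   OUT={d+d}
  B3:   IN={d+d}   OUT={a*b, d+d}
  B4:   IN={d+d}   OUT={d+d}
  B5:   IN={d+d}   OUT={d+d, d+e}
  B6:   IN={d+d, d+e}   OUT={d*f, d+d}
  B7:   IN={d*f, d+d}   OUT={d*f, d+d}
  B8:   IN={d*f, d+d}   OUT={b+e}

Merge at B5: IN[B5] = OUT[B2] ∩ OUT[B4] = {d+d}
Applying B5's transfer function to that IN value gives OUT[B5] (row B5 above).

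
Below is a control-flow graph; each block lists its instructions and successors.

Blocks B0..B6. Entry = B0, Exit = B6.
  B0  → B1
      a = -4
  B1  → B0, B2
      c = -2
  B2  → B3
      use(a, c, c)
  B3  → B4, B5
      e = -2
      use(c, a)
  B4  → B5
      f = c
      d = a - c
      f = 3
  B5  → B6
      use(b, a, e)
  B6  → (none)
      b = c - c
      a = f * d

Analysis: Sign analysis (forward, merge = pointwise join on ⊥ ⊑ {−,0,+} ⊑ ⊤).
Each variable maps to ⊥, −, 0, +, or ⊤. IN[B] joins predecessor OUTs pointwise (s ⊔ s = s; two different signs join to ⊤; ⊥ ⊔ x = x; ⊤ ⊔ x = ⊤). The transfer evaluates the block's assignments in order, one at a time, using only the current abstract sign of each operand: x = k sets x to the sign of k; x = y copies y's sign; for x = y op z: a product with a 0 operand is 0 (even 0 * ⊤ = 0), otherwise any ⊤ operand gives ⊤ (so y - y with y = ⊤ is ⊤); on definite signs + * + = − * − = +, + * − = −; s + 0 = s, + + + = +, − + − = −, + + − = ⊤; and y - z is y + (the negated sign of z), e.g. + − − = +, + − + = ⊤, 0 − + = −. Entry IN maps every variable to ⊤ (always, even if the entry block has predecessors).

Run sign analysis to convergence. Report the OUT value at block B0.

Fixpoint table:
  B0:  IN=(all ⊤)  OUT={a:-; rest ⊤}
  B1:  IN={a:-; rest ⊤}  OUT={a:-, c:-; rest ⊤}
  B2:  IN={a:-, c:-; rest ⊤}  OUT={a:-, c:-; rest ⊤}
  B3:  IN={a:-, c:-; rest ⊤}  OUT={a:-, c:-, e:-; rest ⊤}
  B4:  IN={a:-, c:-, e:-; rest ⊤}  OUT={a:-, c:-, e:-, f:+; rest ⊤}
  B5:  IN={a:-, c:-, e:-; rest ⊤}  OUT={a:-, c:-, e:-; rest ⊤}
  B6:  IN={a:-, c:-, e:-; rest ⊤}  OUT={c:-, e:-; rest ⊤}

Merge at B0 (entry node, so the boundary value (all ⊤) is joined with the incoming edge(s)): IN[B0] = (all ⊤) ⊔ OUT[B1] = {a: ⊤, b: ⊤, c: ⊤, d: ⊤, e: ⊤, f: ⊤}
Applying B0's transfer function to that IN value gives OUT[B0] (row B0 above).

Answer: {a: -, b: ⊤, c: ⊤, d: ⊤, e: ⊤, f: ⊤}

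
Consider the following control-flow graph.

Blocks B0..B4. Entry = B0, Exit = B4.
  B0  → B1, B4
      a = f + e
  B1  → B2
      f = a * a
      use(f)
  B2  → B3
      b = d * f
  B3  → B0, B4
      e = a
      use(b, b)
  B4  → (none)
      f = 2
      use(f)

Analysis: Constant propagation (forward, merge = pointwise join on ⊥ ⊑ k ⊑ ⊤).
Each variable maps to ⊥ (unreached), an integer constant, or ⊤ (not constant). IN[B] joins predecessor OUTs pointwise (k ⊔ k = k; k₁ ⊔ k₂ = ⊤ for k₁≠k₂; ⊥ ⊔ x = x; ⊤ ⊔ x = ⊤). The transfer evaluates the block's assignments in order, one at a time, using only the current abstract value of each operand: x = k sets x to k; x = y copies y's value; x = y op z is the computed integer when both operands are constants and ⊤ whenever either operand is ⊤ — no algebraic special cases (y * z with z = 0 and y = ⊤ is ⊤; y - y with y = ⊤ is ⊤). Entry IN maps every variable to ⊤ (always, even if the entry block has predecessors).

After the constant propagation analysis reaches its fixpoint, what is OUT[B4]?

Answer: {a: ⊤, b: ⊤, c: ⊤, d: ⊤, e: ⊤, f: 2}

Derivation:
Per-block solution:
  B0:  IN=(all ⊤)  OUT=(all ⊤)
  B1:  IN=(all ⊤)  OUT=(all ⊤)
  B2:  IN=(all ⊤)  OUT=(all ⊤)
  B3:  IN=(all ⊤)  OUT=(all ⊤)
  B4:  IN=(all ⊤)  OUT={f:2; rest ⊤}

Merge at B4: IN[B4] = OUT[B0] ⊔ OUT[B3] = {a: ⊤, b: ⊤, c: ⊤, d: ⊤, e: ⊤, f: ⊤}
Applying B4's transfer function to that IN value gives OUT[B4] (row B4 above).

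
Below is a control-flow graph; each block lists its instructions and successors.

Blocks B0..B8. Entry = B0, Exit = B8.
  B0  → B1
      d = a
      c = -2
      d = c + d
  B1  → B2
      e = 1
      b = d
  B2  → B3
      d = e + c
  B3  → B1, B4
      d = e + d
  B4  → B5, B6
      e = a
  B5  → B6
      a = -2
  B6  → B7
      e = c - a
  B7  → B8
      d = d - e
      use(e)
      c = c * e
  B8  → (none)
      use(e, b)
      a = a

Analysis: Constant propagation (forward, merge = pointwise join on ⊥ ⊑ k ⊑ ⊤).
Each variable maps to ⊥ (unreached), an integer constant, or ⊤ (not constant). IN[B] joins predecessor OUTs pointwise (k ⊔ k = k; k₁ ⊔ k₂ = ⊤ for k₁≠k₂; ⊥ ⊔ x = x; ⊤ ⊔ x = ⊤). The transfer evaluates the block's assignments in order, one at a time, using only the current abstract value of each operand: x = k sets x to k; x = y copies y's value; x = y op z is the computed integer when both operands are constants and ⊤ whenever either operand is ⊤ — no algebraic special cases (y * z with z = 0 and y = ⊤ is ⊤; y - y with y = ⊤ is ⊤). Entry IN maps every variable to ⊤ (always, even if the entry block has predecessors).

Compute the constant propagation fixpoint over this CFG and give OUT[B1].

Answer: {a: ⊤, b: ⊤, c: -2, d: ⊤, e: 1, f: ⊤}

Trace:
Converged values:
  B0: | IN=(all ⊤) | OUT={c:-2; rest ⊤}
  B1: | IN={c:-2; rest ⊤} | OUT={c:-2, e:1; rest ⊤}
  B2: | IN={c:-2, e:1; rest ⊤} | OUT={c:-2, d:-1, e:1; rest ⊤}
  B3: | IN={c:-2, d:-1, e:1; rest ⊤} | OUT={c:-2, d:0, e:1; rest ⊤}
  B4: | IN={c:-2, d:0, e:1; rest ⊤} | OUT={c:-2, d:0; rest ⊤}
  B5: | IN={c:-2, d:0; rest ⊤} | OUT={a:-2, c:-2, d:0; rest ⊤}
  B6: | IN={c:-2, d:0; rest ⊤} | OUT={c:-2, d:0; rest ⊤}
  B7: | IN={c:-2, d:0; rest ⊤} | OUT=(all ⊤)
  B8: | IN=(all ⊤) | OUT=(all ⊤)

Merge at B1: IN[B1] = OUT[B0] ⊔ OUT[B3] = {a: ⊤, b: ⊤, c: -2, d: ⊤, e: ⊤, f: ⊤}
Applying B1's transfer function to that IN value gives OUT[B1] (row B1 above).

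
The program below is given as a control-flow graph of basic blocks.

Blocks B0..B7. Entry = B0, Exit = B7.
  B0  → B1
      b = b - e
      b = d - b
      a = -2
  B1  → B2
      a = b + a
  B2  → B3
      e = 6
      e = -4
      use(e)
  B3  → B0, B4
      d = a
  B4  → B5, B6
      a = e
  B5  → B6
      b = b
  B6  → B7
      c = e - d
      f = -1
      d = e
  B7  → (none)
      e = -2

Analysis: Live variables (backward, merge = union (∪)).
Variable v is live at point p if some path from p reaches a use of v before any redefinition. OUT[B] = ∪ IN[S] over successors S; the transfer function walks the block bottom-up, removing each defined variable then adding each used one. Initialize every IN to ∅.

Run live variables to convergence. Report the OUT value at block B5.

Answer: {d, e}

Trace:
Converged values:
  B0:  IN={b, d, e}  OUT={a, b}
  B1:  IN={a, b}  OUT={a, b}
  B2:  IN={a, b}  OUT={a, b, e}
  B3:  IN={a, b, e}  OUT={b, d, e}
  B4:  IN={b, d, e}  OUT={b, d, e}
  B5:  IN={b, d, e}  OUT={d, e}
  B6:  IN={d, e}  OUT={}
  B7:  IN={}  OUT={}

Merge at B5: OUT[B5] = IN[B6] = {d, e}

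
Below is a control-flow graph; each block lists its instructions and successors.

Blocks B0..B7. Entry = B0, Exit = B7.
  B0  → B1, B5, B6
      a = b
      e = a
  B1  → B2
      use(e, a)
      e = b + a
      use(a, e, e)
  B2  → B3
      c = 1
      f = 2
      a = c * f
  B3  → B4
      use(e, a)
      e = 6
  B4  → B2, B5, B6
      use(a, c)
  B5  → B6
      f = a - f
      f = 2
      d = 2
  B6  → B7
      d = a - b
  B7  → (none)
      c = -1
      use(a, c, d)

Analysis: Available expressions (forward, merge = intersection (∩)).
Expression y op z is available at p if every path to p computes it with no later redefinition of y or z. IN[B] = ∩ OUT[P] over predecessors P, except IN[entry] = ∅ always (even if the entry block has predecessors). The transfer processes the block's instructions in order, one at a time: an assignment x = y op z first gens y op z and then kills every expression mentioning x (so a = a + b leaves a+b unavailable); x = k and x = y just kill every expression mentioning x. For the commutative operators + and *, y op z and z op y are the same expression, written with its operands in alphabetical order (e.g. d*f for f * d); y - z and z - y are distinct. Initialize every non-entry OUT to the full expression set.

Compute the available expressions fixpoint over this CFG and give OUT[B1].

Answer: {a+b}

Derivation:
Per-block solution:
  B0:   IN={}   OUT={}
  B1:   IN={}   OUT={a+b}
  B2:   IN={}   OUT={c*f}
  B3:   IN={c*f}   OUT={c*f}
  B4:   IN={c*f}   OUT={c*f}
  B5:   IN={}   OUT={}
  B6:   IN={}   OUT={a-b}
  B7:   IN={a-b}   OUT={a-b}

Merge at B1: IN[B1] = OUT[B0] = {}
Applying B1's transfer function to that IN value gives OUT[B1] (row B1 above).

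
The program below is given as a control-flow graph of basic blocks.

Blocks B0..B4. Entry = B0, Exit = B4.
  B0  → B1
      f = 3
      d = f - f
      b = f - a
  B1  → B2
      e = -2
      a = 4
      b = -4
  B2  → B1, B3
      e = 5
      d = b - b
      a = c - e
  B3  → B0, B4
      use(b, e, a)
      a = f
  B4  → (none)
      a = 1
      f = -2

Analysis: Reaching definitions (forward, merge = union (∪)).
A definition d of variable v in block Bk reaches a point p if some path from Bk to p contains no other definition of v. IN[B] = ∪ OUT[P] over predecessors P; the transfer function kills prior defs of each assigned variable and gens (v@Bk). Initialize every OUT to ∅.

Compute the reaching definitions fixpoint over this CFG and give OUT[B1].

Fixpoint table:
  B0:   IN={a@B3, b@B1, d@B2, e@B2, f@B0}   OUT={a@B3, b@B0, d@B0, e@B2, f@B0}
  B1:   IN={a@B2, a@B3, b@B0, b@B1, d@B0, d@B2, e@B2, f@B0}   OUT={a@B1, b@B1, d@B0, d@B2, e@B1, f@B0}
  B2:   IN={a@B1, b@B1, d@B0, d@B2, e@B1, f@B0}   OUT={a@B2, b@B1, d@B2, e@B2, f@B0}
  B3:   IN={a@B2, b@B1, d@B2, e@B2, f@B0}   OUT={a@B3, b@B1, d@B2, e@B2, f@B0}
  B4:   IN={a@B3, b@B1, d@B2, e@B2, f@B0}   OUT={a@B4, b@B1, d@B2, e@B2, f@B4}

Merge at B1: IN[B1] = OUT[B0] ⊔ OUT[B2] = {a@B2, a@B3, b@B0, b@B1, d@B0, d@B2, e@B2, f@B0}
Applying B1's transfer function to that IN value gives OUT[B1] (row B1 above).

Answer: {a@B1, b@B1, d@B0, d@B2, e@B1, f@B0}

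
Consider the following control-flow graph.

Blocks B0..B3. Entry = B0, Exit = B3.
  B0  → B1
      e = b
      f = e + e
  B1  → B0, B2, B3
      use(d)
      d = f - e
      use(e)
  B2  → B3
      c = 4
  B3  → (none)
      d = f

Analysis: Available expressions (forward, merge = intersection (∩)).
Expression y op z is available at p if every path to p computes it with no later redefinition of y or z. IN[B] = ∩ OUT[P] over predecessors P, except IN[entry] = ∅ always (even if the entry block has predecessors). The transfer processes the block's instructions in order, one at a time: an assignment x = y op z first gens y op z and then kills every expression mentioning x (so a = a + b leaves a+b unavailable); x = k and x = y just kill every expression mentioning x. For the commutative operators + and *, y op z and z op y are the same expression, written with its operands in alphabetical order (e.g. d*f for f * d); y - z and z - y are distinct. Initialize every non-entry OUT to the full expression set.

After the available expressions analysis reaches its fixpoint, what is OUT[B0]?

Answer: {e+e}

Derivation:
Per-block solution:
  B0:  IN={}  OUT={e+e}
  B1:  IN={e+e}  OUT={e+e, f-e}
  B2:  IN={e+e, f-e}  OUT={e+e, f-e}
  B3:  IN={e+e, f-e}  OUT={e+e, f-e}

Merge at B0 (entry node, so the boundary value {} is joined with the incoming edge(s)): IN[B0] = {} ∩ OUT[B1] = {}
Applying B0's transfer function to that IN value gives OUT[B0] (row B0 above).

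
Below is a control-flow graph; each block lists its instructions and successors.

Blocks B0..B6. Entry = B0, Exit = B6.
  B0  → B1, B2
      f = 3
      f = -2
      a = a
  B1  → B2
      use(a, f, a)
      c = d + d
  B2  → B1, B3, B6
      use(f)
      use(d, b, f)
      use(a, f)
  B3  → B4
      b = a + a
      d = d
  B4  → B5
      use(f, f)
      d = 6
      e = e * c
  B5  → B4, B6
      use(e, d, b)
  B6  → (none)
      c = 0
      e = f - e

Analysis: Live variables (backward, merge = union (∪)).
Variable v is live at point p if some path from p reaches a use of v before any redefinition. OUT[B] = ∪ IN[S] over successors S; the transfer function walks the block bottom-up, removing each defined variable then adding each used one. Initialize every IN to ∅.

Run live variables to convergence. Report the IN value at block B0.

Answer: {a, b, c, d, e}

Trace:
Converged values:
  B0: | IN={a, b, c, d, e} | OUT={a, b, c, d, e, f}
  B1: | IN={a, b, d, e, f} | OUT={a, b, c, d, e, f}
  B2: | IN={a, b, c, d, e, f} | OUT={a, b, c, d, e, f}
  B3: | IN={a, c, d, e, f} | OUT={b, c, e, f}
  B4: | IN={b, c, e, f} | OUT={b, c, d, e, f}
  B5: | IN={b, c, d, e, f} | OUT={b, c, e, f}
  B6: | IN={e, f} | OUT={}

Merge at B0: OUT[B0] = IN[B1] ⊔ IN[B2] = {a, b, c, d, e, f}
Applying B0's transfer function to that OUT value gives IN[B0] (row B0 above).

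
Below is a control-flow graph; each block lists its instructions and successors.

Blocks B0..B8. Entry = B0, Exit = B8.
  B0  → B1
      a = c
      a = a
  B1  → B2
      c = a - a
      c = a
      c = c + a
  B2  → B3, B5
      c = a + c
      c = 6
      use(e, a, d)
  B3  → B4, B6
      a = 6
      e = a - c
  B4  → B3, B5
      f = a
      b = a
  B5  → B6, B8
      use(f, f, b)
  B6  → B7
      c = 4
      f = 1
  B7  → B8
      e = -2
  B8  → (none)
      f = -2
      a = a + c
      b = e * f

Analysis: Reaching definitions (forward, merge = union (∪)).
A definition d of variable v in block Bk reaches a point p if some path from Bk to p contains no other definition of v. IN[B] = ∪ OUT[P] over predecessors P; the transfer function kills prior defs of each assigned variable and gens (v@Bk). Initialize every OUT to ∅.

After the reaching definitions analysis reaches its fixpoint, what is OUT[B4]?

Converged values:
  B0:  IN={}  OUT={a@B0}
  B1:  IN={a@B0}  OUT={a@B0, c@B1}
  B2:  IN={a@B0, c@B1}  OUT={a@B0, c@B2}
  B3:  IN={a@B0, a@B3, b@B4, c@B2, e@B3, f@B4}  OUT={a@B3, b@B4, c@B2, e@B3, f@B4}
  B4:  IN={a@B3, b@B4, c@B2, e@B3, f@B4}  OUT={a@B3, b@B4, c@B2, e@B3, f@B4}
  B5:  IN={a@B0, a@B3, b@B4, c@B2, e@B3, f@B4}  OUT={a@B0, a@B3, b@B4, c@B2, e@B3, f@B4}
  B6:  IN={a@B0, a@B3, b@B4, c@B2, e@B3, f@B4}  OUT={a@B0, a@B3, b@B4, c@B6, e@B3, f@B6}
  B7:  IN={a@B0, a@B3, b@B4, c@B6, e@B3, f@B6}  OUT={a@B0, a@B3, b@B4, c@B6, e@B7, f@B6}
  B8:  IN={a@B0, a@B3, b@B4, c@B2, c@B6, e@B3, e@B7, f@B4, f@B6}  OUT={a@B8, b@B8, c@B2, c@B6, e@B3, e@B7, f@B8}

Merge at B4: IN[B4] = OUT[B3] = {a@B3, b@B4, c@B2, e@B3, f@B4}
Applying B4's transfer function to that IN value gives OUT[B4] (row B4 above).

Answer: {a@B3, b@B4, c@B2, e@B3, f@B4}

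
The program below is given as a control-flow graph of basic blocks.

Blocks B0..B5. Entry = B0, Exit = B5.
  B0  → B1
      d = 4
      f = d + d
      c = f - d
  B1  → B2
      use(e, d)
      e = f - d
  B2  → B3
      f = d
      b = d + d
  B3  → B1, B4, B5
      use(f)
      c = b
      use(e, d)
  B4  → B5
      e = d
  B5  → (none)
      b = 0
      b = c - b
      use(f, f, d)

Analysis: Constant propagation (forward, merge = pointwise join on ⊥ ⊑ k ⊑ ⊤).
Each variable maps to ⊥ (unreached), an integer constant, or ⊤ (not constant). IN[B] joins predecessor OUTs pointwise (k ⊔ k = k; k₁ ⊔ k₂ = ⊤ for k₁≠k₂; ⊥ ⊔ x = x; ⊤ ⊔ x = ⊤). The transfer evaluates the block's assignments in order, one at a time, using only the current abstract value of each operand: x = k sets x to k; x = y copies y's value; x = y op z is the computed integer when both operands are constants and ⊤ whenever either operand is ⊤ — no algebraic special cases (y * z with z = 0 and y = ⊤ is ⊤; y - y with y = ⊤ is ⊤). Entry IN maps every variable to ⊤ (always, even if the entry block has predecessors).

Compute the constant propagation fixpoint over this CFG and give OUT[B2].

Answer: {a: ⊤, b: 8, c: ⊤, d: 4, e: ⊤, f: 4}

Derivation:
Converged values:
  B0: | IN=(all ⊤) | OUT={c:4, d:4, f:8; rest ⊤}
  B1: | IN={d:4; rest ⊤} | OUT={d:4; rest ⊤}
  B2: | IN={d:4; rest ⊤} | OUT={b:8, d:4, f:4; rest ⊤}
  B3: | IN={b:8, d:4, f:4; rest ⊤} | OUT={b:8, c:8, d:4, f:4; rest ⊤}
  B4: | IN={b:8, c:8, d:4, f:4; rest ⊤} | OUT={b:8, c:8, d:4, e:4, f:4; rest ⊤}
  B5: | IN={b:8, c:8, d:4, f:4; rest ⊤} | OUT={b:8, c:8, d:4, f:4; rest ⊤}

Merge at B2: IN[B2] = OUT[B1] = {a: ⊤, b: ⊤, c: ⊤, d: 4, e: ⊤, f: ⊤}
Applying B2's transfer function to that IN value gives OUT[B2] (row B2 above).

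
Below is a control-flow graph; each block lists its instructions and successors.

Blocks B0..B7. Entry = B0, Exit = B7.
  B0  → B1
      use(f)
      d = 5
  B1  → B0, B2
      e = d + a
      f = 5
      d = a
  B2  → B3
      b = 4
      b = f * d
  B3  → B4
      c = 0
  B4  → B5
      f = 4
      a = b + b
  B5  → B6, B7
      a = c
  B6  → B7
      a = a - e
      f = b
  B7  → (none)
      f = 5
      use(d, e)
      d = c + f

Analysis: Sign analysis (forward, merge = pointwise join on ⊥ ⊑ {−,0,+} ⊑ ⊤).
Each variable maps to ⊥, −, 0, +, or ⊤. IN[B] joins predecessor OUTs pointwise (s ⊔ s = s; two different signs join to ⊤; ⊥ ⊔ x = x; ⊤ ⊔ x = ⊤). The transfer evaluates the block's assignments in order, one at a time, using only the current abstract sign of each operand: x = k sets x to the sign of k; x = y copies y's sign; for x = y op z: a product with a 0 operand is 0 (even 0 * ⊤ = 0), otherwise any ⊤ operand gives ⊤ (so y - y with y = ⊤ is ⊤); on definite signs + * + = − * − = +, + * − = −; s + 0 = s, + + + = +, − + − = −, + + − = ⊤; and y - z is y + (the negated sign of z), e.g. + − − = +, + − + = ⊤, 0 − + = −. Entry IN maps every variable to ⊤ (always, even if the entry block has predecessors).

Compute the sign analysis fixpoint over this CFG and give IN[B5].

Converged values:
  B0:   IN=(all ⊤)   OUT={d:+; rest ⊤}
  B1:   IN={d:+; rest ⊤}   OUT={f:+; rest ⊤}
  B2:   IN={f:+; rest ⊤}   OUT={f:+; rest ⊤}
  B3:   IN={f:+; rest ⊤}   OUT={c:0, f:+; rest ⊤}
  B4:   IN={c:0, f:+; rest ⊤}   OUT={c:0, f:+; rest ⊤}
  B5:   IN={c:0, f:+; rest ⊤}   OUT={a:0, c:0, f:+; rest ⊤}
  B6:   IN={a:0, c:0, f:+; rest ⊤}   OUT={c:0; rest ⊤}
  B7:   IN={c:0; rest ⊤}   OUT={c:0, d:+, f:+; rest ⊤}

Merge at B5: IN[B5] = OUT[B4] = {a: ⊤, b: ⊤, c: 0, d: ⊤, e: ⊤, f: +}

Answer: {a: ⊤, b: ⊤, c: 0, d: ⊤, e: ⊤, f: +}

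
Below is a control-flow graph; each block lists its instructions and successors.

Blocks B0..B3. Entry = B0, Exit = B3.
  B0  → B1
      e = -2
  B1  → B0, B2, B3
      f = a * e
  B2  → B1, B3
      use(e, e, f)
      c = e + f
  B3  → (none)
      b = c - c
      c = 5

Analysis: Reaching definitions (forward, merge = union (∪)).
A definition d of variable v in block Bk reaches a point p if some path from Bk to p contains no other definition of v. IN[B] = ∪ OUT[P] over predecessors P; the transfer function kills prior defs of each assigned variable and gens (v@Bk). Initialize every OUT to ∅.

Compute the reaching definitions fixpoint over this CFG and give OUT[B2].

Answer: {c@B2, e@B0, f@B1}

Working:
Fixpoint table:
  B0:   IN={c@B2, e@B0, f@B1}   OUT={c@B2, e@B0, f@B1}
  B1:   IN={c@B2, e@B0, f@B1}   OUT={c@B2, e@B0, f@B1}
  B2:   IN={c@B2, e@B0, f@B1}   OUT={c@B2, e@B0, f@B1}
  B3:   IN={c@B2, e@B0, f@B1}   OUT={b@B3, c@B3, e@B0, f@B1}

Merge at B2: IN[B2] = OUT[B1] = {c@B2, e@B0, f@B1}
Applying B2's transfer function to that IN value gives OUT[B2] (row B2 above).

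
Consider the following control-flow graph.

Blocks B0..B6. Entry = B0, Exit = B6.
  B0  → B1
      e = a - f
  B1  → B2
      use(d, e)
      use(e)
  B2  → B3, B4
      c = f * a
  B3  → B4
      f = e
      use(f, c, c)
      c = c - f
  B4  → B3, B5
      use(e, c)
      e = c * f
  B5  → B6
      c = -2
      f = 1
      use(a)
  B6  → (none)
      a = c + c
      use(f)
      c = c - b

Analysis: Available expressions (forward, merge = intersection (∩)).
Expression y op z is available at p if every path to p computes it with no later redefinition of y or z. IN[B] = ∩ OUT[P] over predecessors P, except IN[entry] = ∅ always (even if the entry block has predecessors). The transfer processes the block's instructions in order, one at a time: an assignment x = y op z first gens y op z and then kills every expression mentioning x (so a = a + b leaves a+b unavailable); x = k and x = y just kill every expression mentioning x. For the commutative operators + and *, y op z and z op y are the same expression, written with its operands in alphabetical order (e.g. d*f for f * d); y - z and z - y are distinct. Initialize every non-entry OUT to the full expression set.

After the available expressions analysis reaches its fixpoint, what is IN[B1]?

Per-block solution:
  B0:  IN={}  OUT={a-f}
  B1:  IN={a-f}  OUT={a-f}
  B2:  IN={a-f}  OUT={a*f, a-f}
  B3:  IN={}  OUT={}
  B4:  IN={}  OUT={c*f}
  B5:  IN={c*f}  OUT={}
  B6:  IN={}  OUT={}

Merge at B1: IN[B1] = OUT[B0] = {a-f}

Answer: {a-f}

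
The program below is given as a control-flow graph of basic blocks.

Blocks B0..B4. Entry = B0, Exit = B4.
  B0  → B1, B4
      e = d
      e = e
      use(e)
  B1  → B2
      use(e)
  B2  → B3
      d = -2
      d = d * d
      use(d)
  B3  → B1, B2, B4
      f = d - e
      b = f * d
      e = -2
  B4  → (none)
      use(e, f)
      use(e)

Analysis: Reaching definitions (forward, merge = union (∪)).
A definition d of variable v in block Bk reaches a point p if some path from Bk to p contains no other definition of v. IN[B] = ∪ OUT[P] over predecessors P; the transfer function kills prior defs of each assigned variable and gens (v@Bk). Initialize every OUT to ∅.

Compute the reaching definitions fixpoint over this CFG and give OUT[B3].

Fixpoint table:
  B0:  IN={}  OUT={e@B0}
  B1:  IN={b@B3, d@B2, e@B0, e@B3, f@B3}  OUT={b@B3, d@B2, e@B0, e@B3, f@B3}
  B2:  IN={b@B3, d@B2, e@B0, e@B3, f@B3}  OUT={b@B3, d@B2, e@B0, e@B3, f@B3}
  B3:  IN={b@B3, d@B2, e@B0, e@B3, f@B3}  OUT={b@B3, d@B2, e@B3, f@B3}
  B4:  IN={b@B3, d@B2, e@B0, e@B3, f@B3}  OUT={b@B3, d@B2, e@B0, e@B3, f@B3}

Merge at B3: IN[B3] = OUT[B2] = {b@B3, d@B2, e@B0, e@B3, f@B3}
Applying B3's transfer function to that IN value gives OUT[B3] (row B3 above).

Answer: {b@B3, d@B2, e@B3, f@B3}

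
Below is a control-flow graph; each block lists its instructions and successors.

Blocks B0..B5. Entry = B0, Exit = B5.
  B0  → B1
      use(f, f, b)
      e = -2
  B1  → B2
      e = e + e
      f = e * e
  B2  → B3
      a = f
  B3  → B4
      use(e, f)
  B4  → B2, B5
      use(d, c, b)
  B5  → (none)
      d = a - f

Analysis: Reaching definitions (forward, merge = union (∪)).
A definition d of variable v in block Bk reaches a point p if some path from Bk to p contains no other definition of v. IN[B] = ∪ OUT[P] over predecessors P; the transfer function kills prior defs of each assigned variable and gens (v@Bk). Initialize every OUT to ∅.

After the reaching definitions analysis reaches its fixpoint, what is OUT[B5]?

Answer: {a@B2, d@B5, e@B1, f@B1}

Working:
Converged values:
  B0: | IN={} | OUT={e@B0}
  B1: | IN={e@B0} | OUT={e@B1, f@B1}
  B2: | IN={a@B2, e@B1, f@B1} | OUT={a@B2, e@B1, f@B1}
  B3: | IN={a@B2, e@B1, f@B1} | OUT={a@B2, e@B1, f@B1}
  B4: | IN={a@B2, e@B1, f@B1} | OUT={a@B2, e@B1, f@B1}
  B5: | IN={a@B2, e@B1, f@B1} | OUT={a@B2, d@B5, e@B1, f@B1}

Merge at B5: IN[B5] = OUT[B4] = {a@B2, e@B1, f@B1}
Applying B5's transfer function to that IN value gives OUT[B5] (row B5 above).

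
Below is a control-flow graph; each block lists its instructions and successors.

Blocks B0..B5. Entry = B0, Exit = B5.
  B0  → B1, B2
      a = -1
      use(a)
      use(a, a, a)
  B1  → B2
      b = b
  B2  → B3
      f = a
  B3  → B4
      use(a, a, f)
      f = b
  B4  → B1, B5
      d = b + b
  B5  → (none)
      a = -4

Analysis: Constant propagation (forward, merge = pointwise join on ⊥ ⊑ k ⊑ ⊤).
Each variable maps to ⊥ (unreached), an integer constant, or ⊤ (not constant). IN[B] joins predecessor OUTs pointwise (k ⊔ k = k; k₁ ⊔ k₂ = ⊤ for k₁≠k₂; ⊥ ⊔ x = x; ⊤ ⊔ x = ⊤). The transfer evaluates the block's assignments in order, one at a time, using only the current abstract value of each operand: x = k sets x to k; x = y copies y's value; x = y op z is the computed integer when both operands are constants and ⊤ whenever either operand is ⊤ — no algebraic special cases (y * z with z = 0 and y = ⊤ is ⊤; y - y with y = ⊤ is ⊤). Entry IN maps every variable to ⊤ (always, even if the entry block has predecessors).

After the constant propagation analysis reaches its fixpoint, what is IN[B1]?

Fixpoint table:
  B0:   IN=(all ⊤)   OUT={a:-1; rest ⊤}
  B1:   IN={a:-1; rest ⊤}   OUT={a:-1; rest ⊤}
  B2:   IN={a:-1; rest ⊤}   OUT={a:-1, f:-1; rest ⊤}
  B3:   IN={a:-1, f:-1; rest ⊤}   OUT={a:-1; rest ⊤}
  B4:   IN={a:-1; rest ⊤}   OUT={a:-1; rest ⊤}
  B5:   IN={a:-1; rest ⊤}   OUT={a:-4; rest ⊤}

Merge at B1: IN[B1] = OUT[B0] ⊔ OUT[B4] = {a: -1, b: ⊤, c: ⊤, d: ⊤, e: ⊤, f: ⊤}

Answer: {a: -1, b: ⊤, c: ⊤, d: ⊤, e: ⊤, f: ⊤}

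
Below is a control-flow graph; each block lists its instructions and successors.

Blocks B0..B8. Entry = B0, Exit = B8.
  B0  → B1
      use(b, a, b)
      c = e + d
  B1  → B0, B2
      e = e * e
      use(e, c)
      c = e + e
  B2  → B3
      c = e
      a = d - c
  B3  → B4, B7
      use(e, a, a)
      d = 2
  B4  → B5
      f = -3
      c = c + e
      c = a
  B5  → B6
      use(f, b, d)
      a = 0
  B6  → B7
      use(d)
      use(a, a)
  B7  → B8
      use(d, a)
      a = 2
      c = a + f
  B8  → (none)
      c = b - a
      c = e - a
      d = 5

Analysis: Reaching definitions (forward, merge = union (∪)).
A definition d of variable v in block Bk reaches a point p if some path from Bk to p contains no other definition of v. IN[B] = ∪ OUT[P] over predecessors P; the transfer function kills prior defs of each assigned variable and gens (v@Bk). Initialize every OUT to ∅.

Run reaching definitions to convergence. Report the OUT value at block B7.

Converged values:
  B0:   IN={c@B1, e@B1}   OUT={c@B0, e@B1}
  B1:   IN={c@B0, e@B1}   OUT={c@B1, e@B1}
  B2:   IN={c@B1, e@B1}   OUT={a@B2, c@B2, e@B1}
  B3:   IN={a@B2, c@B2, e@B1}   OUT={a@B2, c@B2, d@B3, e@B1}
  B4:   IN={a@B2, c@B2, d@B3, e@B1}   OUT={a@B2, c@B4, d@B3, e@B1, f@B4}
  B5:   IN={a@B2, c@B4, d@B3, e@B1, f@B4}   OUT={a@B5, c@B4, d@B3, e@B1, f@B4}
  B6:   IN={a@B5, c@B4, d@B3, e@B1, f@B4}   OUT={a@B5, c@B4, d@B3, e@B1, f@B4}
  B7:   IN={a@B2, a@B5, c@B2, c@B4, d@B3, e@B1, f@B4}   OUT={a@B7, c@B7, d@B3, e@B1, f@B4}
  B8:   IN={a@B7, c@B7, d@B3, e@B1, f@B4}   OUT={a@B7, c@B8, d@B8, e@B1, f@B4}

Merge at B7: IN[B7] = OUT[B3] ⊔ OUT[B6] = {a@B2, a@B5, c@B2, c@B4, d@B3, e@B1, f@B4}
Applying B7's transfer function to that IN value gives OUT[B7] (row B7 above).

Answer: {a@B7, c@B7, d@B3, e@B1, f@B4}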